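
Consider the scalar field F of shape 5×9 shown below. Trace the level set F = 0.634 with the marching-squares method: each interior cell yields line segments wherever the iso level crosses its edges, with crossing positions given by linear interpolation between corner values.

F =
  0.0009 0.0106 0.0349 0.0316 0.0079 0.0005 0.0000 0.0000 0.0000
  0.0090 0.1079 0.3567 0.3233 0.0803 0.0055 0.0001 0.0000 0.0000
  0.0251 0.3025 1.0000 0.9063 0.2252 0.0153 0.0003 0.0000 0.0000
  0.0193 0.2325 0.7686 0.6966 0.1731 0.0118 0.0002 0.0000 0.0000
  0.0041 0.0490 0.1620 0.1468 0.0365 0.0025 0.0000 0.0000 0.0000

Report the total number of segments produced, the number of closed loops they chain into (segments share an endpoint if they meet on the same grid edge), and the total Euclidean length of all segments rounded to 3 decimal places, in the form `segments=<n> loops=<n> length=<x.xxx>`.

segments=8 loops=1 length=5.975

cell (1,1): code 0100 → (1.431,2.000)–(2.000,1.475)
cell (1,2): code 1100 → (1.533,3.000)–(1.431,2.000)
cell (1,3): code 1000 → (2.000,3.400)–(1.533,3.000)
cell (2,1): code 0110 → (2.000,1.475)–(3.000,1.749)
cell (2,3): code 1001 → (3.000,3.120)–(2.000,3.400)
cell (3,1): code 0010 → (3.000,1.749)–(3.222,2.000)
cell (3,2): code 0011 → (3.222,2.000)–(3.114,3.000)
cell (3,3): code 0001 → (3.114,3.000)–(3.000,3.120)
total: 8 segments, chained into 1 closed loop(s), length Σ = 5.975252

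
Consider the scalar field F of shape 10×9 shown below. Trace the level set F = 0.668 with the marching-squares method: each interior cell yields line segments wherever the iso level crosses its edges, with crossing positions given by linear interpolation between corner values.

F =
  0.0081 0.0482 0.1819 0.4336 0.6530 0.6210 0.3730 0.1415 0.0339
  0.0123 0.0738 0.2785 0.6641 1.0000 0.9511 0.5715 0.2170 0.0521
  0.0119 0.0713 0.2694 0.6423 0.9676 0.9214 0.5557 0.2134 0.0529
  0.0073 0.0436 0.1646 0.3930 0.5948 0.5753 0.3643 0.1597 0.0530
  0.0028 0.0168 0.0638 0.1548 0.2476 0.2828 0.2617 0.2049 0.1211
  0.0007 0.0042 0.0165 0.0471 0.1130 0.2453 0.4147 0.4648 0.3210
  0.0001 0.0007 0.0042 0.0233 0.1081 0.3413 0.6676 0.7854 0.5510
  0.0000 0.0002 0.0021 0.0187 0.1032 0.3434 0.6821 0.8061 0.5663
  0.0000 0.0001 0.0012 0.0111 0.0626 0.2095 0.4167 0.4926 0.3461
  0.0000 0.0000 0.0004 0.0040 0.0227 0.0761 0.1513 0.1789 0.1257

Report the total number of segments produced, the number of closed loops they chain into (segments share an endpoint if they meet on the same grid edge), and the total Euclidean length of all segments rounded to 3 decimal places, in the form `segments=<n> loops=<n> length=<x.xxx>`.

segments=16 loops=2 length=14.305

cell (0,3): code 0100 → (0.043,4.000)–(1.000,3.012)
cell (0,4): code 1100 → (0.142,5.000)–(0.043,4.000)
cell (0,5): code 1000 → (1.000,5.746)–(0.142,5.000)
cell (1,3): code 0110 → (1.000,3.012)–(2.000,3.079)
cell (1,5): code 1001 → (2.000,5.693)–(1.000,5.746)
cell (2,3): code 0010 → (2.000,3.079)–(2.804,4.000)
cell (2,4): code 0011 → (2.804,4.000)–(2.732,5.000)
cell (2,5): code 0001 → (2.732,5.000)–(2.000,5.693)
cell (5,6): code 0100 → (5.634,7.000)–(6.000,6.003)
cell (5,7): code 1000 → (6.000,7.501)–(5.634,7.000)
cell (6,5): code 0100 → (6.028,6.000)–(7.000,5.958)
cell (6,6): code 1110 → (6.000,6.003)–(6.028,6.000)
cell (6,7): code 1001 → (7.000,7.576)–(6.000,7.501)
cell (7,5): code 0010 → (7.000,5.958)–(7.053,6.000)
cell (7,6): code 0011 → (7.053,6.000)–(7.441,7.000)
cell (7,7): code 0001 → (7.441,7.000)–(7.000,7.576)
total: 16 segments, chained into 2 closed loop(s), length Σ = 14.304727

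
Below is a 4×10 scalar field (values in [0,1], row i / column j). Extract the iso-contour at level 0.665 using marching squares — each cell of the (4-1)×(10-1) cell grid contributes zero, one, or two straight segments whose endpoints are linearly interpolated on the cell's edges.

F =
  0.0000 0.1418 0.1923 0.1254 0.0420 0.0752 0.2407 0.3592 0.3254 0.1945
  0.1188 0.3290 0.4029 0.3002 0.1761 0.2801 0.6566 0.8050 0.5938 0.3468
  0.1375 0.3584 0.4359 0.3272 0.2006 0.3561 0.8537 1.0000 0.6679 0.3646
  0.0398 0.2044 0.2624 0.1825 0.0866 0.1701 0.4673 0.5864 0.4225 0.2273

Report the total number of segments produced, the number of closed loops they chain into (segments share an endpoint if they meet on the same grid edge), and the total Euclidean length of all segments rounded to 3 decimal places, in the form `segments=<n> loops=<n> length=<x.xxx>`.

cell (0,6): code 0100 → (0.686,7.000)–(1.000,6.057)
cell (0,7): code 1000 → (1.000,7.663)–(0.686,7.000)
cell (1,5): code 0100 → (1.043,6.000)–(2.000,5.621)
cell (1,6): code 1110 → (1.000,6.057)–(1.043,6.000)
cell (1,7): code 1101 → (1.961,8.000)–(1.000,7.663)
cell (1,8): code 1000 → (2.000,8.010)–(1.961,8.000)
cell (2,5): code 0010 → (2.000,5.621)–(2.488,6.000)
cell (2,6): code 0011 → (2.488,6.000)–(2.810,7.000)
cell (2,7): code 0011 → (2.810,7.000)–(2.012,8.000)
cell (2,8): code 0001 → (2.012,8.000)–(2.000,8.010)
total: 10 segments, chained into 1 closed loop(s), length Σ = 6.850392

segments=10 loops=1 length=6.850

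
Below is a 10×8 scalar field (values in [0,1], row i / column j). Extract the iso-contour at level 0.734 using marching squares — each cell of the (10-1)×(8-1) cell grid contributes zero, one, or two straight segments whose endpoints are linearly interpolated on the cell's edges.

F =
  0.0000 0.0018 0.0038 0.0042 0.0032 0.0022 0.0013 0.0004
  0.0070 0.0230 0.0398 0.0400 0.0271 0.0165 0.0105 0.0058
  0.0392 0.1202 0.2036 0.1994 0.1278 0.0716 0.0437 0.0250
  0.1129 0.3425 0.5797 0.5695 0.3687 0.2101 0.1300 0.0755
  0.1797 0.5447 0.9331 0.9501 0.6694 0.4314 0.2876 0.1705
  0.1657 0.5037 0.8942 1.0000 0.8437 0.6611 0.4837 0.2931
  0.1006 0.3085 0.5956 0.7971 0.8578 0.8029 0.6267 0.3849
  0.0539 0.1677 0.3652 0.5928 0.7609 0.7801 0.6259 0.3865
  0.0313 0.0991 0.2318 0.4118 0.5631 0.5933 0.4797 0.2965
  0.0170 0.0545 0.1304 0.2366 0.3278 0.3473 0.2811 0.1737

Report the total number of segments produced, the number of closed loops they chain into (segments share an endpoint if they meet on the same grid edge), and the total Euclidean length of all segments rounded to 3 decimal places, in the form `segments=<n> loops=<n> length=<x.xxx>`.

segments=16 loops=1 length=11.944

cell (3,1): code 0100 → (3.437,2.000)–(4.000,1.487)
cell (3,2): code 1100 → (3.432,3.000)–(3.437,2.000)
cell (3,3): code 1000 → (4.000,3.770)–(3.432,3.000)
cell (4,1): code 0110 → (4.000,1.487)–(5.000,1.590)
cell (4,3): code 1101 → (4.371,4.000)–(4.000,3.770)
cell (4,4): code 1000 → (5.000,4.601)–(4.371,4.000)
cell (5,1): code 0010 → (5.000,1.590)–(5.537,2.000)
cell (5,2): code 0111 → (5.537,2.000)–(6.000,2.687)
cell (5,4): code 1101 → (5.514,5.000)–(5.000,4.601)
cell (5,5): code 1000 → (6.000,5.391)–(5.514,5.000)
cell (6,2): code 0010 → (6.000,2.687)–(6.309,3.000)
cell (6,3): code 0111 → (6.309,3.000)–(7.000,3.840)
cell (6,5): code 1001 → (7.000,5.299)–(6.000,5.391)
cell (7,3): code 0010 → (7.000,3.840)–(7.136,4.000)
cell (7,4): code 0011 → (7.136,4.000)–(7.247,5.000)
cell (7,5): code 0001 → (7.247,5.000)–(7.000,5.299)
total: 16 segments, chained into 1 closed loop(s), length Σ = 11.944086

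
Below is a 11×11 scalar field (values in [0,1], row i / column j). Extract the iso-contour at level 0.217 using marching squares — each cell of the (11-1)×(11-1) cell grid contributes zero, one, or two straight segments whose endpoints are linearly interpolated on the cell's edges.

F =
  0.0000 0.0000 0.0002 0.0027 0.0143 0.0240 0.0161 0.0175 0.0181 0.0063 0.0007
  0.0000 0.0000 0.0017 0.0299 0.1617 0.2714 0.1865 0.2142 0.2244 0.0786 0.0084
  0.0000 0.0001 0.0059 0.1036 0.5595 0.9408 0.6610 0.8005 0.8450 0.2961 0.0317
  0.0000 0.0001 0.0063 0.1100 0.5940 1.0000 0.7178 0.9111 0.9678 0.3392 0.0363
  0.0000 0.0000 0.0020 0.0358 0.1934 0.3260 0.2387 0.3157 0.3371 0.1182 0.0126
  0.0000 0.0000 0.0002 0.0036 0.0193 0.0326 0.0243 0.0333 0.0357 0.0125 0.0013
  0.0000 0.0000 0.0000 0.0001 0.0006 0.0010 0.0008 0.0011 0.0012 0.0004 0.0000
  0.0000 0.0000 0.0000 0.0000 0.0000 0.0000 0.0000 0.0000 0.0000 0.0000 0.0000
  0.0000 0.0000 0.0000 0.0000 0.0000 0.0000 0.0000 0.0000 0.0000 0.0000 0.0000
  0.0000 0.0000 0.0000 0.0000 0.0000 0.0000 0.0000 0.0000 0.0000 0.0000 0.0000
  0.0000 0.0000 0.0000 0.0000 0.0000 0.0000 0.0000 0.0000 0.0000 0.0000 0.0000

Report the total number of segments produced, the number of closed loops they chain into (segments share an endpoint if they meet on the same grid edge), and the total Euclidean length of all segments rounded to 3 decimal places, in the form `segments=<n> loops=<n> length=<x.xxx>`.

cell (0,4): code 0100 → (0.780,5.000)–(1.000,4.504)
cell (0,5): code 1000 → (1.000,5.641)–(0.780,5.000)
cell (0,7): code 0100 → (0.964,8.000)–(1.000,7.275)
cell (0,8): code 1000 → (1.000,8.051)–(0.964,8.000)
cell (1,3): code 0100 → (1.139,4.000)–(2.000,3.249)
cell (1,4): code 1110 → (1.000,4.504)–(1.139,4.000)
cell (1,5): code 1101 → (1.064,6.000)–(1.000,5.641)
cell (1,6): code 1100 → (1.005,7.000)–(1.064,6.000)
cell (1,7): code 1110 → (1.000,7.275)–(1.005,7.000)
cell (1,8): code 1101 → (1.636,9.000)–(1.000,8.051)
cell (1,9): code 1000 → (2.000,9.299)–(1.636,9.000)
cell (2,3): code 0110 → (2.000,3.249)–(3.000,3.221)
cell (2,9): code 1001 → (3.000,9.403)–(2.000,9.299)
cell (3,3): code 0010 → (3.000,3.221)–(3.941,4.000)
cell (3,4): code 0111 → (3.941,4.000)–(4.000,4.178)
cell (3,8): code 1011 → (4.000,8.549)–(3.553,9.000)
cell (3,9): code 0001 → (3.553,9.000)–(3.000,9.403)
cell (4,4): code 0010 → (4.000,4.178)–(4.372,5.000)
cell (4,5): code 0011 → (4.372,5.000)–(4.101,6.000)
cell (4,6): code 0011 → (4.101,6.000)–(4.350,7.000)
cell (4,7): code 0011 → (4.350,7.000)–(4.398,8.000)
cell (4,8): code 0001 → (4.398,8.000)–(4.000,8.549)
total: 22 segments, chained into 1 closed loop(s), length Σ = 16.311250

segments=22 loops=1 length=16.311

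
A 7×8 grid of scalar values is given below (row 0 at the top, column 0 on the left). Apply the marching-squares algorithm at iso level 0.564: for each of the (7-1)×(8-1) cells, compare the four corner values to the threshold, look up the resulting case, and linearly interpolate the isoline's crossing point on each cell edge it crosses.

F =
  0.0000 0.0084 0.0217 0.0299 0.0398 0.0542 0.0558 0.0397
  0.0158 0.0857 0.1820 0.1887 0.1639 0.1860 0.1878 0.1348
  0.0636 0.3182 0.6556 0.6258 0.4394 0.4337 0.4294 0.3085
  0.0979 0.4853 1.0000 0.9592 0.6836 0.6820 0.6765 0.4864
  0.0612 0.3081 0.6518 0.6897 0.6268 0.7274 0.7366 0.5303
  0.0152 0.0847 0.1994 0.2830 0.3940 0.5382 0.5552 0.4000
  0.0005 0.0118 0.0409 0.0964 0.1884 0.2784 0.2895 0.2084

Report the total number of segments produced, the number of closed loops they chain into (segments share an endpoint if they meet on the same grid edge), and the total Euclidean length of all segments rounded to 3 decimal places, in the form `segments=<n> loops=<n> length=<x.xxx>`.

cell (1,1): code 0100 → (1.807,2.000)–(2.000,1.729)
cell (1,2): code 1100 → (1.859,3.000)–(1.807,2.000)
cell (1,3): code 1000 → (2.000,3.332)–(1.859,3.000)
cell (2,1): code 0110 → (2.000,1.729)–(3.000,1.153)
cell (2,3): code 1101 → (2.510,4.000)–(2.000,3.332)
cell (2,4): code 1100 → (2.525,5.000)–(2.510,4.000)
cell (2,5): code 1100 → (2.545,6.000)–(2.525,5.000)
cell (2,6): code 1000 → (3.000,6.592)–(2.545,6.000)
cell (3,1): code 0110 → (3.000,1.153)–(4.000,1.745)
cell (3,6): code 1001 → (4.000,6.837)–(3.000,6.592)
cell (4,1): code 0010 → (4.000,1.745)–(4.194,2.000)
cell (4,2): code 0011 → (4.194,2.000)–(4.309,3.000)
cell (4,3): code 0011 → (4.309,3.000)–(4.270,4.000)
cell (4,4): code 0011 → (4.270,4.000)–(4.864,5.000)
cell (4,5): code 0011 → (4.864,5.000)–(4.951,6.000)
cell (4,6): code 0001 → (4.951,6.000)–(4.000,6.837)
total: 16 segments, chained into 1 closed loop(s), length Σ = 14.390395

segments=16 loops=1 length=14.390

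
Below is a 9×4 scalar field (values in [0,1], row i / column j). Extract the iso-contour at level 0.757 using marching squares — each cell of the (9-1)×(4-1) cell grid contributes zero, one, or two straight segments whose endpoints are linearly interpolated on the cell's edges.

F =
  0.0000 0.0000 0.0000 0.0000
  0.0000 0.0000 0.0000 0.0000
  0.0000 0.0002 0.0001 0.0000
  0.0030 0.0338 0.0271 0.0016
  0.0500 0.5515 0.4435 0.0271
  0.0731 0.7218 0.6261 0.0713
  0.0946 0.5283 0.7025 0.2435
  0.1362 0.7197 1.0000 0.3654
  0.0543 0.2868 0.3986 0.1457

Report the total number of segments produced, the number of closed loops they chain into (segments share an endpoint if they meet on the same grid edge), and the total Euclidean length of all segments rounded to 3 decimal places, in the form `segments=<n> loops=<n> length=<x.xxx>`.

cell (6,1): code 0100 → (6.183,2.000)–(7.000,1.133)
cell (6,2): code 1000 → (7.000,2.383)–(6.183,2.000)
cell (7,1): code 0010 → (7.000,1.133)–(7.404,2.000)
cell (7,2): code 0001 → (7.404,2.000)–(7.000,2.383)
total: 4 segments, chained into 1 closed loop(s), length Σ = 3.606359

segments=4 loops=1 length=3.606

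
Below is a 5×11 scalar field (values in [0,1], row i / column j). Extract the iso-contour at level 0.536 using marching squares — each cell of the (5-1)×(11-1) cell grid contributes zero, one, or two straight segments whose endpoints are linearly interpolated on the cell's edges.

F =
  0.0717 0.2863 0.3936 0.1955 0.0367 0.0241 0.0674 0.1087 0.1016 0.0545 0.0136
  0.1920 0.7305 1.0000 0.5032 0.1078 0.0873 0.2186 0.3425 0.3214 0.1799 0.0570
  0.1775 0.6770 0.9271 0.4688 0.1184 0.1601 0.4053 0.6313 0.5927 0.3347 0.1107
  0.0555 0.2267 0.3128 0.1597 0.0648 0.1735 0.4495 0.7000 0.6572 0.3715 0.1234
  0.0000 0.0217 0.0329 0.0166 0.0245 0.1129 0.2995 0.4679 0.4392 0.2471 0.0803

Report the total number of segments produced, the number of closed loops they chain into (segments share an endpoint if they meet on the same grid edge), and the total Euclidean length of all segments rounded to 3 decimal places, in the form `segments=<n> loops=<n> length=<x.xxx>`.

cell (0,0): code 0100 → (0.562,1.000)–(1.000,0.639)
cell (0,1): code 1100 → (0.235,2.000)–(0.562,1.000)
cell (0,2): code 1000 → (1.000,2.934)–(0.235,2.000)
cell (1,0): code 0110 → (1.000,0.639)–(2.000,0.718)
cell (1,2): code 1001 → (2.000,2.853)–(1.000,2.934)
cell (1,6): code 0100 → (1.670,7.000)–(2.000,6.578)
cell (1,7): code 1100 → (1.791,8.000)–(1.670,7.000)
cell (1,8): code 1000 → (2.000,8.220)–(1.791,8.000)
cell (2,0): code 0010 → (2.000,0.718)–(2.313,1.000)
cell (2,1): code 0011 → (2.313,1.000)–(2.637,2.000)
cell (2,2): code 0001 → (2.637,2.000)–(2.000,2.853)
cell (2,6): code 0110 → (2.000,6.578)–(3.000,6.345)
cell (2,8): code 1001 → (3.000,8.424)–(2.000,8.220)
cell (3,6): code 0010 → (3.000,6.345)–(3.707,7.000)
cell (3,7): code 0011 → (3.707,7.000)–(3.556,8.000)
cell (3,8): code 0001 → (3.556,8.000)–(3.000,8.424)
total: 16 segments, chained into 2 closed loop(s), length Σ = 13.938245

segments=16 loops=2 length=13.938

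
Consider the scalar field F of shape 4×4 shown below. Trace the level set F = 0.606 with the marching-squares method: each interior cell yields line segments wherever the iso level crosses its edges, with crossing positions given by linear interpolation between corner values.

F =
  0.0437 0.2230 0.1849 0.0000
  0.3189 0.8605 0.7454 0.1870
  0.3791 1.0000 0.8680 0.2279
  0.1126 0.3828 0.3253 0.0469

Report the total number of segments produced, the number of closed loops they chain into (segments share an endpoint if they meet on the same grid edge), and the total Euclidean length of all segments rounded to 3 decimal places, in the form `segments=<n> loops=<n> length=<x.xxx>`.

cell (0,0): code 0100 → (0.601,1.000)–(1.000,0.530)
cell (0,1): code 1100 → (0.751,2.000)–(0.601,1.000)
cell (0,2): code 1000 → (1.000,2.250)–(0.751,2.000)
cell (1,0): code 0110 → (1.000,0.530)–(2.000,0.365)
cell (1,2): code 1001 → (2.000,2.409)–(1.000,2.250)
cell (2,0): code 0010 → (2.000,0.365)–(2.638,1.000)
cell (2,1): code 0011 → (2.638,1.000)–(2.483,2.000)
cell (2,2): code 0001 → (2.483,2.000)–(2.000,2.409)
total: 8 segments, chained into 1 closed loop(s), length Σ = 6.551438

segments=8 loops=1 length=6.551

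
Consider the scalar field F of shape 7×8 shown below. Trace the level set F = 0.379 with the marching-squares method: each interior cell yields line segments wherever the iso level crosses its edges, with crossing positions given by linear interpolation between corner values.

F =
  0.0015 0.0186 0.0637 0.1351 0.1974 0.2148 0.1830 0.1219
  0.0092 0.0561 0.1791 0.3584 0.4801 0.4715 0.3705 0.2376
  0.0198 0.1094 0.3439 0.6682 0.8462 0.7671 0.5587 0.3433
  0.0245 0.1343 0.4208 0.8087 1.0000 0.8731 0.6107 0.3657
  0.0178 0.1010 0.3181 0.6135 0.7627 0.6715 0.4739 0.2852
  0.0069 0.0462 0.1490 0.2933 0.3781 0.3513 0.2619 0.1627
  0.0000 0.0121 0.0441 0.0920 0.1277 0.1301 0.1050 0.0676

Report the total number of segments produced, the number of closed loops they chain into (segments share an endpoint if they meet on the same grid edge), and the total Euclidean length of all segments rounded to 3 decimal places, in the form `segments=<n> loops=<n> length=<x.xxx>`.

segments=18 loops=1 length=14.812

cell (0,3): code 0100 → (0.642,4.000)–(1.000,3.169)
cell (0,4): code 1100 → (0.640,5.000)–(0.642,4.000)
cell (0,5): code 1000 → (1.000,5.916)–(0.640,5.000)
cell (1,2): code 0100 → (1.066,3.000)–(2.000,2.108)
cell (1,3): code 1110 → (1.000,3.169)–(1.066,3.000)
cell (1,5): code 1101 → (1.045,6.000)–(1.000,5.916)
cell (1,6): code 1000 → (2.000,6.834)–(1.045,6.000)
cell (2,1): code 0100 → (2.456,2.000)–(3.000,1.854)
cell (2,2): code 1110 → (2.000,2.108)–(2.456,2.000)
cell (2,6): code 1001 → (3.000,6.946)–(2.000,6.834)
cell (3,1): code 0010 → (3.000,1.854)–(3.407,2.000)
cell (3,2): code 0111 → (3.407,2.000)–(4.000,2.206)
cell (3,6): code 1001 → (4.000,6.503)–(3.000,6.946)
cell (4,2): code 0010 → (4.000,2.206)–(4.732,3.000)
cell (4,3): code 0011 → (4.732,3.000)–(4.998,4.000)
cell (4,4): code 0011 → (4.998,4.000)–(4.913,5.000)
cell (4,5): code 0011 → (4.913,5.000)–(4.448,6.000)
cell (4,6): code 0001 → (4.448,6.000)–(4.000,6.503)
total: 18 segments, chained into 1 closed loop(s), length Σ = 14.811515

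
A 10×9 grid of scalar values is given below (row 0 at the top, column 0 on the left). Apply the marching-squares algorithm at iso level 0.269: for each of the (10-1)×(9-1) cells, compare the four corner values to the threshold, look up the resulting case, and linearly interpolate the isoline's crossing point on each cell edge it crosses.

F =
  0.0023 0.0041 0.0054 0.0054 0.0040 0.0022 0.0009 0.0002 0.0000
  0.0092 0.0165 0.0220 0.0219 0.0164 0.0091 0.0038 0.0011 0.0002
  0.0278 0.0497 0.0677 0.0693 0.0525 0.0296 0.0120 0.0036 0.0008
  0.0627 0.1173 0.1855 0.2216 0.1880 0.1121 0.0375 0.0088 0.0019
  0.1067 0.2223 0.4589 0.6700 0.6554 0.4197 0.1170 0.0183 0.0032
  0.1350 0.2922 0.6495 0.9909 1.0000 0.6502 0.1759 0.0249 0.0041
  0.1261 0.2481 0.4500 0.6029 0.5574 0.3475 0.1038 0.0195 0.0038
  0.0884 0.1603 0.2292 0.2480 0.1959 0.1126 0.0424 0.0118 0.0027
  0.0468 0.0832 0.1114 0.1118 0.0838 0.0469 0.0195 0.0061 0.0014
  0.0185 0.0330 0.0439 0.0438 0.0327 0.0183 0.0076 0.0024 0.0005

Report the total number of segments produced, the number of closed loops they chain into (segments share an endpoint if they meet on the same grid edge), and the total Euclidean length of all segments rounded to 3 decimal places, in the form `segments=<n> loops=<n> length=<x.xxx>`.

cell (3,1): code 0100 → (3.305,2.000)–(4.000,1.197)
cell (3,2): code 1100 → (3.106,3.000)–(3.305,2.000)
cell (3,3): code 1100 → (3.173,4.000)–(3.106,3.000)
cell (3,4): code 1100 → (3.510,5.000)–(3.173,4.000)
cell (3,5): code 1000 → (4.000,5.498)–(3.510,5.000)
cell (4,0): code 0100 → (4.668,1.000)–(5.000,0.852)
cell (4,1): code 1110 → (4.000,1.197)–(4.668,1.000)
cell (4,5): code 1001 → (5.000,5.804)–(4.000,5.498)
cell (5,0): code 0010 → (5.000,0.852)–(5.526,1.000)
cell (5,1): code 0111 → (5.526,1.000)–(6.000,1.104)
cell (5,5): code 1001 → (6.000,5.322)–(5.000,5.804)
cell (6,1): code 0010 → (6.000,1.104)–(6.820,2.000)
cell (6,2): code 0011 → (6.820,2.000)–(6.941,3.000)
cell (6,3): code 0011 → (6.941,3.000)–(6.798,4.000)
cell (6,4): code 0011 → (6.798,4.000)–(6.334,5.000)
cell (6,5): code 0001 → (6.334,5.000)–(6.000,5.322)
total: 16 segments, chained into 1 closed loop(s), length Σ = 13.882797

segments=16 loops=1 length=13.883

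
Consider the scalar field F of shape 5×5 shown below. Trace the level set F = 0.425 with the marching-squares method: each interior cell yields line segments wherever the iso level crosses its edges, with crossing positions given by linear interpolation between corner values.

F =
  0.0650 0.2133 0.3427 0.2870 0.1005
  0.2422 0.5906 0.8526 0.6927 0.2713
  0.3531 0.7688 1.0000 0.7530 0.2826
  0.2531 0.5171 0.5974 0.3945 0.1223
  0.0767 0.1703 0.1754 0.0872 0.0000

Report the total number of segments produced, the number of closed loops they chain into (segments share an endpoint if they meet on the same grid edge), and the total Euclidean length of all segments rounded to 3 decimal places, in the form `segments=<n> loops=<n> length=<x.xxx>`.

cell (0,0): code 0100 → (0.561,1.000)–(1.000,0.525)
cell (0,1): code 1100 → (0.161,2.000)–(0.561,1.000)
cell (0,2): code 1100 → (0.340,3.000)–(0.161,2.000)
cell (0,3): code 1000 → (1.000,3.635)–(0.340,3.000)
cell (1,0): code 0110 → (1.000,0.525)–(2.000,0.173)
cell (1,3): code 1001 → (2.000,3.697)–(1.000,3.635)
cell (2,0): code 0110 → (2.000,0.173)–(3.000,0.651)
cell (2,2): code 1011 → (3.000,2.850)–(2.915,3.000)
cell (2,3): code 0001 → (2.915,3.000)–(2.000,3.697)
cell (3,0): code 0010 → (3.000,0.651)–(3.266,1.000)
cell (3,1): code 0011 → (3.266,1.000)–(3.409,2.000)
cell (3,2): code 0001 → (3.409,2.000)–(3.000,2.850)
total: 12 segments, chained into 1 closed loop(s), length Σ = 10.540566

segments=12 loops=1 length=10.541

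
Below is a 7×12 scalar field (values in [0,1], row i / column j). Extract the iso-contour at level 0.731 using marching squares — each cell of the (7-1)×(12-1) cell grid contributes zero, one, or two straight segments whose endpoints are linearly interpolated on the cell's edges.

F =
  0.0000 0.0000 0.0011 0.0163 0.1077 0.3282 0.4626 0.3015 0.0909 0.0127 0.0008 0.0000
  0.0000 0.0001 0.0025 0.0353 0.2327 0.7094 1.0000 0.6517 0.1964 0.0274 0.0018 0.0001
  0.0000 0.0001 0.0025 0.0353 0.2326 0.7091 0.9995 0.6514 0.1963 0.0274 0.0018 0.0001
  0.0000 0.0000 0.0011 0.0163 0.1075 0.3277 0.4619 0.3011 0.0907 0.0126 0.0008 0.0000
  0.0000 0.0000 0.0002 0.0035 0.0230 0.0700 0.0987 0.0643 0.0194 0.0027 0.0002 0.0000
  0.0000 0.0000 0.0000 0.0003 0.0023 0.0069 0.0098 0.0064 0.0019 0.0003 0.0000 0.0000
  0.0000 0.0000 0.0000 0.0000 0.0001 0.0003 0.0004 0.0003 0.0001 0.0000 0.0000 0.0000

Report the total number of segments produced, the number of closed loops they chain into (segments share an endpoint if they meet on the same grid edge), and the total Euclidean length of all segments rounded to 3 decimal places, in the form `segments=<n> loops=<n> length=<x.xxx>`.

cell (0,5): code 0100 → (0.499,6.000)–(1.000,5.074)
cell (0,6): code 1000 → (1.000,6.772)–(0.499,6.000)
cell (1,5): code 0110 → (1.000,5.074)–(2.000,5.075)
cell (1,6): code 1001 → (2.000,6.771)–(1.000,6.772)
cell (2,5): code 0010 → (2.000,5.075)–(2.499,6.000)
cell (2,6): code 0001 → (2.499,6.000)–(2.000,6.771)
total: 6 segments, chained into 1 closed loop(s), length Σ = 5.942459

segments=6 loops=1 length=5.942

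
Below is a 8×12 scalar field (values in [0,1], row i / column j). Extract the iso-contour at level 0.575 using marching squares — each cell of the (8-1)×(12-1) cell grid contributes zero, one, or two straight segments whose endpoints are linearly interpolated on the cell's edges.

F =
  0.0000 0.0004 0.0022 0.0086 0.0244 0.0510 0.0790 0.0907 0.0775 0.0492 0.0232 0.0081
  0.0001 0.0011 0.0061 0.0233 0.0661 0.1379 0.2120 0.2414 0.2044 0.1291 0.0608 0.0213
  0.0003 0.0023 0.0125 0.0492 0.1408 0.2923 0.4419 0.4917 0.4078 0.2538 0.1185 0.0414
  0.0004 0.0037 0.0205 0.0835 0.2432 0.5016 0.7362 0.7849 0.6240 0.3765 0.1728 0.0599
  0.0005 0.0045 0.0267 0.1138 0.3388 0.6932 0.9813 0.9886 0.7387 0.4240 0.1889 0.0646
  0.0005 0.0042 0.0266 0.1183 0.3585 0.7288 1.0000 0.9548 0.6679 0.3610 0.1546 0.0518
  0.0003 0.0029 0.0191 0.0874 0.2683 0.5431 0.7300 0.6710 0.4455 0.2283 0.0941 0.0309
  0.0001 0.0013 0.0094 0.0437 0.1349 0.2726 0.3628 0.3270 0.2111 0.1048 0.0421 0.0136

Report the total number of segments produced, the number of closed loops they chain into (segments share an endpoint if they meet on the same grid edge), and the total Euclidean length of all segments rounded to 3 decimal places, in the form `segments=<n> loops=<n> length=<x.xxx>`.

cell (2,5): code 0100 → (2.452,6.000)–(3.000,5.313)
cell (2,6): code 1100 → (2.284,7.000)–(2.452,6.000)
cell (2,7): code 1100 → (2.773,8.000)–(2.284,7.000)
cell (2,8): code 1000 → (3.000,8.198)–(2.773,8.000)
cell (3,4): code 0100 → (3.383,5.000)–(4.000,4.666)
cell (3,5): code 1110 → (3.000,5.313)–(3.383,5.000)
cell (3,8): code 1001 → (4.000,8.520)–(3.000,8.198)
cell (4,4): code 0110 → (4.000,4.666)–(5.000,4.585)
cell (4,8): code 1001 → (5.000,8.303)–(4.000,8.520)
cell (5,4): code 0010 → (5.000,4.585)–(5.828,5.000)
cell (5,5): code 0111 → (5.828,5.000)–(6.000,5.171)
cell (5,7): code 1011 → (6.000,7.426)–(5.418,8.000)
cell (5,8): code 0001 → (5.418,8.000)–(5.000,8.303)
cell (6,5): code 0010 → (6.000,5.171)–(6.422,6.000)
cell (6,6): code 0011 → (6.422,6.000)–(6.279,7.000)
cell (6,7): code 0001 → (6.279,7.000)–(6.000,7.426)
total: 16 segments, chained into 1 closed loop(s), length Σ = 12.532389

segments=16 loops=1 length=12.532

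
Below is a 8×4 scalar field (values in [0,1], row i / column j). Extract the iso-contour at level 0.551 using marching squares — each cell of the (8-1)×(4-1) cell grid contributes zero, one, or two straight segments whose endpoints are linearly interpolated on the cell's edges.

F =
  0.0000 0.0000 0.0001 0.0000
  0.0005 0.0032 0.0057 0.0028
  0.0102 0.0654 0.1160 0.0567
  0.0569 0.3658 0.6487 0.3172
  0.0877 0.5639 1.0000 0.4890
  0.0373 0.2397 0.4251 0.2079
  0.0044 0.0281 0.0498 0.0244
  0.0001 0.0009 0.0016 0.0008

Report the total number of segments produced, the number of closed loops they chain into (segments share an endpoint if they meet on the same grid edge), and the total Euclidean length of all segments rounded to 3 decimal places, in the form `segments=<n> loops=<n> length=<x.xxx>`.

segments=8 loops=1 length=5.576

cell (2,1): code 0100 → (2.817,2.000)–(3.000,1.655)
cell (2,2): code 1000 → (3.000,2.295)–(2.817,2.000)
cell (3,0): code 0100 → (3.935,1.000)–(4.000,0.973)
cell (3,1): code 1110 → (3.000,1.655)–(3.935,1.000)
cell (3,2): code 1001 → (4.000,2.879)–(3.000,2.295)
cell (4,0): code 0010 → (4.000,0.973)–(4.040,1.000)
cell (4,1): code 0011 → (4.040,1.000)–(4.781,2.000)
cell (4,2): code 0001 → (4.781,2.000)–(4.000,2.879)
total: 8 segments, chained into 1 closed loop(s), length Σ = 5.576485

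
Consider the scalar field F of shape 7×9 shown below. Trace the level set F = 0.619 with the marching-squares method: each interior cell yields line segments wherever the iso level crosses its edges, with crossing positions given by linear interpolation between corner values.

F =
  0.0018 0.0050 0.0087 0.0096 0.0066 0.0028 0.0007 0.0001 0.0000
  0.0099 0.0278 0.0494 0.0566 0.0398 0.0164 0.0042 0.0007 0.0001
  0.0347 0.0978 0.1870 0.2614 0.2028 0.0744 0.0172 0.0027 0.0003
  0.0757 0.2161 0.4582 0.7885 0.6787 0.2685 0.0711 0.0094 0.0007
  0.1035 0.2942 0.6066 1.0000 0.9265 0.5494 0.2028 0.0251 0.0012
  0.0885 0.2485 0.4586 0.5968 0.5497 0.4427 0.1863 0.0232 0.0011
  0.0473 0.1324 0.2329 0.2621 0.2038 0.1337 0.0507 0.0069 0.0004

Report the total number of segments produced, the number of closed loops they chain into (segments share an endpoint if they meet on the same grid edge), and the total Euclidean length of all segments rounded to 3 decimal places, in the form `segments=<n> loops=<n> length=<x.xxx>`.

segments=8 loops=1 length=7.634

cell (2,2): code 0100 → (2.678,3.000)–(3.000,2.487)
cell (2,3): code 1100 → (2.875,4.000)–(2.678,3.000)
cell (2,4): code 1000 → (3.000,4.146)–(2.875,4.000)
cell (3,2): code 0110 → (3.000,2.487)–(4.000,2.032)
cell (3,4): code 1001 → (4.000,4.815)–(3.000,4.146)
cell (4,2): code 0010 → (4.000,2.032)–(4.945,3.000)
cell (4,3): code 0011 → (4.945,3.000)–(4.816,4.000)
cell (4,4): code 0001 → (4.816,4.000)–(4.000,4.815)
total: 8 segments, chained into 1 closed loop(s), length Σ = 7.634231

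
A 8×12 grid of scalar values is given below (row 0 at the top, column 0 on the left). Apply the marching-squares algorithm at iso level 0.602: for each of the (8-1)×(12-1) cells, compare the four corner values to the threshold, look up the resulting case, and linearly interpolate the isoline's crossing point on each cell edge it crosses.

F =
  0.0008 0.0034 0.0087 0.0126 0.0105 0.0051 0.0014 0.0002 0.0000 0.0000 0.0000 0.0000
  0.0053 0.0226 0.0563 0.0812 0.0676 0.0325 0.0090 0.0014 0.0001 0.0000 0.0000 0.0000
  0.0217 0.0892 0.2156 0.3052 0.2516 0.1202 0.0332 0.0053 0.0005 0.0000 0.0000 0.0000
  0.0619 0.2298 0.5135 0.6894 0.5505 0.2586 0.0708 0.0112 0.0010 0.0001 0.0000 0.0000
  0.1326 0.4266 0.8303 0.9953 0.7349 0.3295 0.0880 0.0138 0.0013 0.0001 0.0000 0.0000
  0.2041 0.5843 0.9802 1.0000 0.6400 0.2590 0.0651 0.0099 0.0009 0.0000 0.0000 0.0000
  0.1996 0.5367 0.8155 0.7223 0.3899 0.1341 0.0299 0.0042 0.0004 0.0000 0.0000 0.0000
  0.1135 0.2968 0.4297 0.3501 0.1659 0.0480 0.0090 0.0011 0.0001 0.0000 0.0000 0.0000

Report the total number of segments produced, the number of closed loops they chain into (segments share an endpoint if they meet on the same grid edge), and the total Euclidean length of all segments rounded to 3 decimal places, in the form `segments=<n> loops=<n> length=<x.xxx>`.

cell (2,2): code 0100 → (2.773,3.000)–(3.000,2.503)
cell (2,3): code 1000 → (3.000,3.629)–(2.773,3.000)
cell (3,1): code 0100 → (3.279,2.000)–(4.000,1.434)
cell (3,2): code 1110 → (3.000,2.503)–(3.279,2.000)
cell (3,3): code 1101 → (3.279,4.000)–(3.000,3.629)
cell (3,4): code 1000 → (4.000,4.328)–(3.279,4.000)
cell (4,1): code 0110 → (4.000,1.434)–(5.000,1.045)
cell (4,4): code 1001 → (5.000,4.100)–(4.000,4.328)
cell (5,1): code 0110 → (5.000,1.045)–(6.000,1.234)
cell (5,3): code 1011 → (6.000,3.362)–(5.152,4.000)
cell (5,4): code 0001 → (5.152,4.000)–(5.000,4.100)
cell (6,1): code 0010 → (6.000,1.234)–(6.553,2.000)
cell (6,2): code 0011 → (6.553,2.000)–(6.323,3.000)
cell (6,3): code 0001 → (6.323,3.000)–(6.000,3.362)
total: 14 segments, chained into 1 closed loop(s), length Σ = 10.779045

segments=14 loops=1 length=10.779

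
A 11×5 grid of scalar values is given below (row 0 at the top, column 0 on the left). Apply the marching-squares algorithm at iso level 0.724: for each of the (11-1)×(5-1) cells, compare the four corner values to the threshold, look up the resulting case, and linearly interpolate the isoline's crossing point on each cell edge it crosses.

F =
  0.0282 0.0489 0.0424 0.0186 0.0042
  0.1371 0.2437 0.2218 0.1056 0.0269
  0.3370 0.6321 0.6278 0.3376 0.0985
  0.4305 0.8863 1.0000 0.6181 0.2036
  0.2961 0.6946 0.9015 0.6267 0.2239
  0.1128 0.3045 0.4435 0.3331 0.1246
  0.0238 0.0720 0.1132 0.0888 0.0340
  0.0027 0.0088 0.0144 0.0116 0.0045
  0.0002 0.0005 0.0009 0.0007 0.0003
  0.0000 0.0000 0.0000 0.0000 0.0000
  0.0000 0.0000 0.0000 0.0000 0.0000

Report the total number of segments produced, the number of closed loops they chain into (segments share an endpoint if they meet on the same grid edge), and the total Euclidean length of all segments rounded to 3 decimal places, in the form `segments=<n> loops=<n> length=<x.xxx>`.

cell (2,0): code 0100 → (2.362,1.000)–(3.000,0.644)
cell (2,1): code 1100 → (2.258,2.000)–(2.362,1.000)
cell (2,2): code 1000 → (3.000,2.723)–(2.258,2.000)
cell (3,0): code 0010 → (3.000,0.644)–(3.847,1.000)
cell (3,1): code 0111 → (3.847,1.000)–(4.000,1.142)
cell (3,2): code 1001 → (4.000,2.646)–(3.000,2.723)
cell (4,1): code 0010 → (4.000,1.142)–(4.388,2.000)
cell (4,2): code 0001 → (4.388,2.000)–(4.000,2.646)
total: 8 segments, chained into 1 closed loop(s), length Σ = 6.596946

segments=8 loops=1 length=6.597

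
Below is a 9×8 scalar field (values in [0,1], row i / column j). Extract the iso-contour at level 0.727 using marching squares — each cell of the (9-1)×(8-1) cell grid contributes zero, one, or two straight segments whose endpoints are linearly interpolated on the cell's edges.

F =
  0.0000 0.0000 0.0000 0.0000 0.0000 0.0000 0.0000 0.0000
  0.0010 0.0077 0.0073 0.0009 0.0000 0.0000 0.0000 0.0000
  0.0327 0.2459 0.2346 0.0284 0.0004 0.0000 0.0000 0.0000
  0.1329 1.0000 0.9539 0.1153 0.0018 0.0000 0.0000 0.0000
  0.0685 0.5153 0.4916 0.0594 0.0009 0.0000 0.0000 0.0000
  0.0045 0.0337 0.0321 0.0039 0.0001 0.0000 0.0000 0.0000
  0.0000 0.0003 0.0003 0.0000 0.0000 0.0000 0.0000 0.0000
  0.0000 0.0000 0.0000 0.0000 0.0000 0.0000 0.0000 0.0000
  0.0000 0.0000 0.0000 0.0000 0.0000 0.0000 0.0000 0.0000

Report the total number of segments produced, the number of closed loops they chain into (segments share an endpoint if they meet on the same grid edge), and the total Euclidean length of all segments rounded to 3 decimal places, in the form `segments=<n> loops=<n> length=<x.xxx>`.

segments=6 loops=1 length=4.105

cell (2,0): code 0100 → (2.638,1.000)–(3.000,0.685)
cell (2,1): code 1100 → (2.685,2.000)–(2.638,1.000)
cell (2,2): code 1000 → (3.000,2.271)–(2.685,2.000)
cell (3,0): code 0010 → (3.000,0.685)–(3.563,1.000)
cell (3,1): code 0011 → (3.563,1.000)–(3.491,2.000)
cell (3,2): code 0001 → (3.491,2.000)–(3.000,2.271)
total: 6 segments, chained into 1 closed loop(s), length Σ = 4.104773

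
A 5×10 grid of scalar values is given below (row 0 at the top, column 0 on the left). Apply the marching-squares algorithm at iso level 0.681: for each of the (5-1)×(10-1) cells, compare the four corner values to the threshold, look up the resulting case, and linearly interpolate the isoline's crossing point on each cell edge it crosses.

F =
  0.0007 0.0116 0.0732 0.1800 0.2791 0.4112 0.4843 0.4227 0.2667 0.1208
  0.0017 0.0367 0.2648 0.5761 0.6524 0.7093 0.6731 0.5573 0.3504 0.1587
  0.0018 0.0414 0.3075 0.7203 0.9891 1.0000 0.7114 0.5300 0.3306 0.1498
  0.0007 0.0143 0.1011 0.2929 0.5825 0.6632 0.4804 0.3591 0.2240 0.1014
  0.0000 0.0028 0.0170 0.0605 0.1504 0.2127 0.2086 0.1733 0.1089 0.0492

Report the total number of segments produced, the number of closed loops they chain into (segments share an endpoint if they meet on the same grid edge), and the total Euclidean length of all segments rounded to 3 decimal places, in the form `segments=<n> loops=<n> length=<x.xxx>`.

cell (0,4): code 0100 → (0.905,5.000)–(1.000,4.503)
cell (0,5): code 1000 → (1.000,5.782)–(0.905,5.000)
cell (1,2): code 0100 → (1.727,3.000)–(2.000,2.905)
cell (1,3): code 1100 → (1.085,4.000)–(1.727,3.000)
cell (1,4): code 1110 → (1.000,4.503)–(1.085,4.000)
cell (1,5): code 1101 → (1.206,6.000)–(1.000,5.782)
cell (1,6): code 1000 → (2.000,6.168)–(1.206,6.000)
cell (2,2): code 0010 → (2.000,2.905)–(2.092,3.000)
cell (2,3): code 0011 → (2.092,3.000)–(2.758,4.000)
cell (2,4): code 0011 → (2.758,4.000)–(2.947,5.000)
cell (2,5): code 0011 → (2.947,5.000)–(2.132,6.000)
cell (2,6): code 0001 → (2.132,6.000)–(2.000,6.168)
total: 12 segments, chained into 1 closed loop(s), length Σ = 8.247430

segments=12 loops=1 length=8.247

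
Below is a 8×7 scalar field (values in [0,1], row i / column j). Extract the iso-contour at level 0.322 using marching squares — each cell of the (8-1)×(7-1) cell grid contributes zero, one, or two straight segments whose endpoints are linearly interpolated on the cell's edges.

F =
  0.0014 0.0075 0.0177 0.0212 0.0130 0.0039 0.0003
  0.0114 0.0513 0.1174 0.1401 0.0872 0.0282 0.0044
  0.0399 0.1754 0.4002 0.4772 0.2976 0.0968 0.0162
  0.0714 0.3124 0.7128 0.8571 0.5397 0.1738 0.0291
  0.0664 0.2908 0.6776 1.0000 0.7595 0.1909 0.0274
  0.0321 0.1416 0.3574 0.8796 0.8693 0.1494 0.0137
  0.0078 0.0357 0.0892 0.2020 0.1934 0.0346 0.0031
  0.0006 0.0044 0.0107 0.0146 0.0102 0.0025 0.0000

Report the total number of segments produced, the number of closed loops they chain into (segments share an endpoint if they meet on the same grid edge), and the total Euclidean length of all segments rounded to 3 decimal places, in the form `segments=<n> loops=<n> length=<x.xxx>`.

segments=14 loops=1 length=12.675

cell (1,1): code 0100 → (1.723,2.000)–(2.000,1.652)
cell (1,2): code 1100 → (1.540,3.000)–(1.723,2.000)
cell (1,3): code 1000 → (2.000,3.864)–(1.540,3.000)
cell (2,1): code 0110 → (2.000,1.652)–(3.000,1.024)
cell (2,3): code 1101 → (2.101,4.000)–(2.000,3.864)
cell (2,4): code 1000 → (3.000,4.595)–(2.101,4.000)
cell (3,1): code 0110 → (3.000,1.024)–(4.000,1.081)
cell (3,4): code 1001 → (4.000,4.769)–(3.000,4.595)
cell (4,1): code 0110 → (4.000,1.081)–(5.000,1.836)
cell (4,4): code 1001 → (5.000,4.760)–(4.000,4.769)
cell (5,1): code 0010 → (5.000,1.836)–(5.132,2.000)
cell (5,2): code 0011 → (5.132,2.000)–(5.823,3.000)
cell (5,3): code 0011 → (5.823,3.000)–(5.810,4.000)
cell (5,4): code 0001 → (5.810,4.000)–(5.000,4.760)
total: 14 segments, chained into 1 closed loop(s), length Σ = 12.675331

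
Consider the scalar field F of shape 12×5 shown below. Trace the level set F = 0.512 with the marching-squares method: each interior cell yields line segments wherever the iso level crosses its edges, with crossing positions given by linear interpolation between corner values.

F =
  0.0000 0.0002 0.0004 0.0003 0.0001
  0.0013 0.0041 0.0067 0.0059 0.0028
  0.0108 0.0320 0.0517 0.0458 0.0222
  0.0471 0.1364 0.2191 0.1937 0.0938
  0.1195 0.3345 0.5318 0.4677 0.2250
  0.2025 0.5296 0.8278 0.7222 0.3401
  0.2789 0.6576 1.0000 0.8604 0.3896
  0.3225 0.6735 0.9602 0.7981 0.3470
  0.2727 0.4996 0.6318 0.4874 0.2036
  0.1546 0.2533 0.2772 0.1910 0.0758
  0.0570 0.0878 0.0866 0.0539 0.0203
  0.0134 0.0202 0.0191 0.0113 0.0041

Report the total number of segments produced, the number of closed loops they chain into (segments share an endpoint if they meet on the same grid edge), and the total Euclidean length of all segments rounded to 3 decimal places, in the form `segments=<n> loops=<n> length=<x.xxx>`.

cell (3,1): code 0100 → (3.937,2.000)–(4.000,1.900)
cell (3,2): code 1000 → (4.000,2.309)–(3.937,2.000)
cell (4,0): code 0100 → (4.910,1.000)–(5.000,0.946)
cell (4,1): code 1110 → (4.000,1.900)–(4.910,1.000)
cell (4,2): code 1101 → (4.174,3.000)–(4.000,2.309)
cell (4,3): code 1000 → (5.000,3.550)–(4.174,3.000)
cell (5,0): code 0110 → (5.000,0.946)–(6.000,0.616)
cell (5,3): code 1001 → (6.000,3.740)–(5.000,3.550)
cell (6,0): code 0110 → (6.000,0.616)–(7.000,0.540)
cell (6,3): code 1001 → (7.000,3.634)–(6.000,3.740)
cell (7,0): code 0010 → (7.000,0.540)–(7.929,1.000)
cell (7,1): code 0111 → (7.929,1.000)–(8.000,1.094)
cell (7,2): code 1011 → (8.000,2.830)–(7.921,3.000)
cell (7,3): code 0001 → (7.921,3.000)–(7.000,3.634)
cell (8,1): code 0010 → (8.000,1.094)–(8.338,2.000)
cell (8,2): code 0001 → (8.338,2.000)–(8.000,2.830)
total: 16 segments, chained into 1 closed loop(s), length Σ = 11.926257

segments=16 loops=1 length=11.926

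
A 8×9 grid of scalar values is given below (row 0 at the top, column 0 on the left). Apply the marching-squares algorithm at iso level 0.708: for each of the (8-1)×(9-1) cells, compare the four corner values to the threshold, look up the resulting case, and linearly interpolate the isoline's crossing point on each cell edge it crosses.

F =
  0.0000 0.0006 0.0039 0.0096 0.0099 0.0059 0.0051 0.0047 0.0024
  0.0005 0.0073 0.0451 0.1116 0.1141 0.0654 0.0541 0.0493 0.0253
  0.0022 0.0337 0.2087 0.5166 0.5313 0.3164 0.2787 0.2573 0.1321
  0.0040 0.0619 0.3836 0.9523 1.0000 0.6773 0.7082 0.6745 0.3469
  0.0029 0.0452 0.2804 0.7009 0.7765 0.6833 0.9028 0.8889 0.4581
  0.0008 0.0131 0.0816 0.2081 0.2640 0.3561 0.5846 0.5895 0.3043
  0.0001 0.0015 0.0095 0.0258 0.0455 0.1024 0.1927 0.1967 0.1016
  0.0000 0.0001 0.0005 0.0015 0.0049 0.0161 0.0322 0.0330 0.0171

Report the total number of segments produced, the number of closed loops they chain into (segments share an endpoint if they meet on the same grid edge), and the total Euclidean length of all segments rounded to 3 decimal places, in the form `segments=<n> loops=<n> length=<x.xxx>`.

cell (2,2): code 0100 → (2.439,3.000)–(3.000,2.570)
cell (2,3): code 1100 → (2.377,4.000)–(2.439,3.000)
cell (2,4): code 1000 → (3.000,4.905)–(2.377,4.000)
cell (2,5): code 0100 → (3.000,6.000)–(3.000,5.994)
cell (2,6): code 1000 → (3.000,6.006)–(3.000,6.000)
cell (3,2): code 0010 → (3.000,2.570)–(3.972,3.000)
cell (3,3): code 0111 → (3.972,3.000)–(4.000,3.094)
cell (3,4): code 1001 → (4.000,4.735)–(3.000,4.905)
cell (3,5): code 0110 → (3.000,5.994)–(4.000,5.113)
cell (3,6): code 1101 → (3.156,7.000)–(3.000,6.006)
cell (3,7): code 1000 → (4.000,7.420)–(3.156,7.000)
cell (4,3): code 0010 → (4.000,3.094)–(4.134,4.000)
cell (4,4): code 0001 → (4.134,4.000)–(4.000,4.735)
cell (4,5): code 0010 → (4.000,5.113)–(4.612,6.000)
cell (4,6): code 0011 → (4.612,6.000)–(4.604,7.000)
cell (4,7): code 0001 → (4.604,7.000)–(4.000,7.420)
total: 16 segments, chained into 2 closed loop(s), length Σ = 12.752550

segments=16 loops=2 length=12.753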